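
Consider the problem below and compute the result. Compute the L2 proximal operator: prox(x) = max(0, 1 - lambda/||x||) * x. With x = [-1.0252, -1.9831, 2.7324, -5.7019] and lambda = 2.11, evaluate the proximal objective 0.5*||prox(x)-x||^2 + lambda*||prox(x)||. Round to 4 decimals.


Step 1: Compute ||x||.
||x|| = 6.7053
Step 2: Compute scaling factor.
scale = max(0, 1 - 2.11/6.7053) = 0.6853
Step 3: prox(x) = [-0.7026, -1.3591, 1.8726, -3.9077]
||prox(x)|| = 4.5953
Step 4: Proximal objective.
0.5*||prox-x||^2 = 2.2261
lambda*||prox|| = 9.6961
Total = 11.9222


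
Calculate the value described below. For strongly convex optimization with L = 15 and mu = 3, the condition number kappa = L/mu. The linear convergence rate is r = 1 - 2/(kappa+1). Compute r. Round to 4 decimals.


Step 1: Compute the condition number.
kappa = L/mu = 15/3 = 5.0
Step 2: Compute the convergence rate.
r = 1 - 2/(kappa + 1) = 1 - 2*mu/(L + mu) = (L - mu)/(L + mu) = 12/18 = 0.6667


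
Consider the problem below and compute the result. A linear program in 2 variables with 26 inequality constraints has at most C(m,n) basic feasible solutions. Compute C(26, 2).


Each vertex corresponds to some choice of n active constraints out of m, so the number of vertices is at most C(m, n) = m! / (n!(m-n)!).
m = 26, n = 2
Numerator: 26 * 25
Denominator: 2! = 2
C(26, 2) = 325


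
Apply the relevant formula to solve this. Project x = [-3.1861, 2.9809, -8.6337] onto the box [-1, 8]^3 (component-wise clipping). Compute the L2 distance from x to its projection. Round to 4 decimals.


Project each component onto [-1, 8].
clip(-3.1861) = -1.0, clip(2.9809) = 2.9809, clip(-8.6337) = -1.0
Projection = [-1.0, 2.9809, -1.0]
Squared diffs: [4.779, 0.0, 58.2734]
Distance = sqrt(63.0524) = 7.9406


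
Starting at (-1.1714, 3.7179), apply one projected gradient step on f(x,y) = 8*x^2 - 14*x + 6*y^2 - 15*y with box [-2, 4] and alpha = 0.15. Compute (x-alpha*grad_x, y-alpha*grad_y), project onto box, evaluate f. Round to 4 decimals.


Step 1: Compute gradient at (-1.1714, 3.7179).
grad_x = 2*8*-1.1714 - 14 = -32.7424
grad_y = 2*6*3.7179 - 15 = 29.6148
Step 2: Gradient step.
x_raw = -1.1714 - 0.15*-32.7424 = 3.74
y_raw = 3.7179 - 0.15*29.6148 = -0.7243
Step 3: Project onto [-2, 4].
x_proj = clip(3.74) = 3.74
y_proj = clip(-0.7243) = -0.7243
Step 4: Evaluate f.
f(3.74, -0.7243) = 73.5516


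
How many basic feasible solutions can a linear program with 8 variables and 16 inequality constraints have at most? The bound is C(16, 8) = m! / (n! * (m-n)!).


Each vertex corresponds to some choice of n active constraints out of m, so the number of vertices is at most C(m, n) = m! / (n!(m-n)!).
m = 16, n = 8
Numerator: 16 * 15 * 14 * 13 * 12 * 11 * 10 * 9
Denominator: 8! = 40320
C(16, 8) = 12870


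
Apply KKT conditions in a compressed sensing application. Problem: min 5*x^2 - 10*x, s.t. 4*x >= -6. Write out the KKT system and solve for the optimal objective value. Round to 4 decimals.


Step 1: Try lambda = 0 (constraint inactive).
Stationarity: 2*5*x - 10 = 0
x* = 10/(2*5) = 1.0
Check constraint: 4*1.0 = 4.0 >= -6 -- satisfied.
Step 2: Compute optimal value.
f(x*) = 5*1.0^2 - 10*1.0 = -5.0


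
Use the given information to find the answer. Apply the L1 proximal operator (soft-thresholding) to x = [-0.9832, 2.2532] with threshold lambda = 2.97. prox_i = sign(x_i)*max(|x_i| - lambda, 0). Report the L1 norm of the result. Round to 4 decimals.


Soft-thresholding with lambda = 2.97:
prox(-0.9832) = sign(-0.9832)*max(|-0.9832| - 2.97, 0) = 0.0
prox(2.2532) = sign(2.2532)*max(|2.2532| - 2.97, 0) = 0.0
prox(x) = [0.0, 0.0]
||prox(x)||_1 = 0.0 + 0.0 = 0.0


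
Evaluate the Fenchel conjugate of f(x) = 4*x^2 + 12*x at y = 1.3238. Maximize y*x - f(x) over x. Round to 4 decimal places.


f*(y) = sup_x {y*x - a*x^2 - b*x} = sup_x {(y-b)*x - a*x^2}
FOC: (y - b) - 2a*x = 0 => x* = (y - b)/(2a)
x* = (1.3238 - 12)/(2*4) = -1.3345
f*(1.3238) = (y-b)^2/(4a) = (1.3238 - 12)^2/(4*4)
= 113.9812/16 = 7.1238


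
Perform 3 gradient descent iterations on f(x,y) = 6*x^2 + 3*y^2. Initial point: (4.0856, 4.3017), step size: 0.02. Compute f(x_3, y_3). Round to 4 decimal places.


Gradient descent on f(x,y) = 6*x^2 + 3*y^2.
Starting point: (4.0856, 4.3017), alpha = 0.02
Step 1: grad_x = 2*6*4.0856 = 49.0272, grad_y = 2*3*4.3017 = 25.8102
  x_1 = 4.0856 - 0.02*49.0272 = 3.1051
  y_1 = 4.3017 - 0.02*25.8102 = 3.7855
Step 2: grad_x = 2*6*3.1051 = 37.2607, grad_y = 2*3*3.7855 = 22.713
  x_2 = 3.1051 - 0.02*37.2607 = 2.3598
  y_2 = 3.7855 - 0.02*22.713 = 3.3312
Step 3: grad_x = 2*6*2.3598 = 28.3181, grad_y = 2*3*3.3312 = 19.9874
  x_3 = 2.3598 - 0.02*28.3181 = 1.7935
  y_3 = 3.3312 - 0.02*19.9874 = 2.9315
f(1.7935, 2.9315) = 6*1.7935^2 + 3*2.9315^2 = 45.0803


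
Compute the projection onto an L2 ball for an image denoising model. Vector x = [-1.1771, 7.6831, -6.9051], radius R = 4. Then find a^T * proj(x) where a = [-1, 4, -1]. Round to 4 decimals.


Step 1: Compute ||x|| (intermediates to 6 decimals).
||x|| = sqrt((-1.1771)^2 + 7.6831^2 + (-6.9051)^2) = 10.396922
Step 2: Project.
Since ||x|| > R, scale = R/||x|| = 4/10.396922 = 0.384729, proj(x) = scale * x
proj(x) = [-0.452865, 2.955911, -2.656592]
Step 3: Dot product.
a^T * proj(x) = -1*(-0.452865) + 4*2.955911 - 1*(-2.656592) = 14.9331


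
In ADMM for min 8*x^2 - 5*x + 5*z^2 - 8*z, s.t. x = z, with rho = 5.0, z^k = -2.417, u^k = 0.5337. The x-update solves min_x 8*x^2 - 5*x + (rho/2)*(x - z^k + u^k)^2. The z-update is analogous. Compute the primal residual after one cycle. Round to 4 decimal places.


ADMM iteration with rho = 5.0, z^k = -2.417, u^k = 0.5337
Step 1: x-update.
Minimize 8*x^2 - 5*x + (5.0/2)*(x + 2.417 + 0.5337)^2
FOC: (2*8 + 5.0)*x = 5 + 5.0*(-2.417 - 0.5337)
x^{k+1} = -0.4645
Step 2: z-update.
Minimize 5*z^2 - 8*z + (5.0/2)*(-0.4645 - z + 0.5337)^2
FOC: (2*5 + 5.0)*z = 8 + 5.0*(-0.4645 + 0.5337)
z^{k+1} = 0.5564
Step 3: u-update.
u^{k+1} = 0.5337 - 0.4645 - 0.5564 = -0.4872
Step 4: Primal residual = |-0.4645 - 0.5564| = 1.0209


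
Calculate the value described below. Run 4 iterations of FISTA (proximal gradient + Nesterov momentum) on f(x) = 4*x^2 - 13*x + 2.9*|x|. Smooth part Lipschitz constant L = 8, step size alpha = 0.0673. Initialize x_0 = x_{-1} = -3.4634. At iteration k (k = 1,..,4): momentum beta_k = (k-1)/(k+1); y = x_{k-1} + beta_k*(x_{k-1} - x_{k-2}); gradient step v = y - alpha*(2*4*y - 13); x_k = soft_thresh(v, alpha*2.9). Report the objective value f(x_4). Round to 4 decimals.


FISTA on f(x) = 4*x^2 - 13*x + 2.9*|x|
L = 8, alpha = 0.0673
Iteration 1: beta = 0.0, y = -3.4634 + 0.0*(-3.4634 + 3.4634) = -3.4634
  grad(y) = -40.7072, v = y - alpha*grad = -0.7238
  prox(v) = soft_thresh(-0.7238, 0.1952) = -0.5286
Iteration 2: beta = 0.3333, y = -0.5286 + 0.3333*(-0.5286 + 3.4634) = 0.4496
  grad(y) = -9.403, v = y - alpha*grad = 1.0824
  prox(v) = soft_thresh(1.0824, 0.1952) = 0.8873
Iteration 3: beta = 0.5, y = 0.8873 + 0.5*(0.8873 + 0.5286) = 1.5952
  grad(y) = -0.2382, v = y - alpha*grad = 1.6113
  prox(v) = soft_thresh(1.6113, 0.1952) = 1.4161
Iteration 4: beta = 0.6, y = 1.4161 + 0.6*(1.4161 - 0.8873) = 1.7334
  grad(y) = 0.867, v = y - alpha*grad = 1.675
  prox(v) = soft_thresh(1.675, 0.1952) = 1.4799
f(x_4) = 4*1.4799^2 - 13*1.4799 + 2.9*|1.4799| = -6.1866


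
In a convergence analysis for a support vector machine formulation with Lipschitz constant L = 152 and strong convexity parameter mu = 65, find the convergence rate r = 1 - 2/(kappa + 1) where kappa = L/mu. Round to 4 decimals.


Step 1: Compute the condition number.
kappa = L/mu = 152/65 = 2.3385
Step 2: Compute the convergence rate.
r = 1 - 2/(kappa + 1) = 1 - 2*mu/(L + mu) = (L - mu)/(L + mu) = 87/217 = 0.4009


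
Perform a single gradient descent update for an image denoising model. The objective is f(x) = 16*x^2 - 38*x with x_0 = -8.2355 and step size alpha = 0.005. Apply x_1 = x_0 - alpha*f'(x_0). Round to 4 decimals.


We compute the gradient at x_0 and apply the update.
f'(x) = 32*x - 38
f'(-8.2355) = 32*-8.2355 - 38 = -301.536
x_1 = -8.2355 - 0.005*-301.536 = -6.7278


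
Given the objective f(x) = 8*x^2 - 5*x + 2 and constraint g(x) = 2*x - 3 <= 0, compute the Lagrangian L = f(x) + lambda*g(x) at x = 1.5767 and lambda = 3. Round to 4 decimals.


Step 1: Evaluate f(x).
f(1.5767) = 8*1.5767^2 - 5*1.5767 + 2 = 14.0044
Step 2: Evaluate g(x).
g(1.5767) = 2*1.5767 - 3 = 0.1534
Step 3: Compute Lagrangian.
L = 14.0044 + 3*0.1534 = 14.4646


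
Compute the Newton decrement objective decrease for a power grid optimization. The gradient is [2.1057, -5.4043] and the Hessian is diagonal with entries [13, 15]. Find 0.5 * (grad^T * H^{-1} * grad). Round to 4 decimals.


Step 1: H is diagonal, so H^(-1) * g = [0.162, -0.3603].
Step 2: g^T H^(-1) g = sum_i g_i^2 / H_ii
  = (2.1057)^2/13 + (-5.4043)^2/15
  = 0.3411 + 1.9471 = 2.2882
Step 3: Objective decrease = 0.5 * g^T H^(-1) g = 1.1441


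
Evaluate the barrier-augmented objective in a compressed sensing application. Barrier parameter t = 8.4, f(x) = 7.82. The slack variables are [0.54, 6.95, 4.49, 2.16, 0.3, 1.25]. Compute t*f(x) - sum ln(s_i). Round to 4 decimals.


Step 1: Compute log-barrier.
ln values: [-0.6162, 1.9387, 1.5019, 0.7701, -1.204, 0.2231]
phi = -(-0.6162 + 1.9387 + 1.5019 + 0.7701 - 1.204 + 0.2231) = -2.6137
Step 2: Compute augmented objective.
t*f(x) = 8.4*7.82 = 65.688
Total = 65.688 - 2.6137 = 63.0743


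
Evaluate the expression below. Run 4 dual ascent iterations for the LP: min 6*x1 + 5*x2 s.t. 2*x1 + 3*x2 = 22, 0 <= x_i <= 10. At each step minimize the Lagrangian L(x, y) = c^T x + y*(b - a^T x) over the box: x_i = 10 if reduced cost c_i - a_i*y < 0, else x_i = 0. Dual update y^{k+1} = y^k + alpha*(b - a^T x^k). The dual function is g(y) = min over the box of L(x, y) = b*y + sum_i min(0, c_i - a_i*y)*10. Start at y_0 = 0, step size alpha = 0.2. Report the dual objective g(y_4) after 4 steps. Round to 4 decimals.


Dual ascent for LP: min 6*x1 + 5*x2, 2*x1 + 3*x2 = 22, 0 <= x_i <= 10
Step 1: y^k = 0.0, reduced costs: (6.0, 5.0)
  x^k = (0.0, 0.0), subgradient = b - a^T x = 22.0
  y^{k+1} = 0.0 + 0.2*22.0 = 4.4
Step 2: y^k = 4.4, reduced costs: (-2.8, -8.2)
  x^k = (10.0, 10.0), subgradient = b - a^T x = -28.0
  y^{k+1} = 4.4 + 0.2*-28.0 = -1.2
Step 3: y^k = -1.2, reduced costs: (8.4, 8.6)
  x^k = (0.0, 0.0), subgradient = b - a^T x = 22.0
  y^{k+1} = -1.2 + 0.2*22.0 = 3.2
Step 4: y^k = 3.2, reduced costs: (-0.4, -4.6)
  x^k = (10.0, 10.0), subgradient = b - a^T x = -28.0
  y^{k+1} = 3.2 + 0.2*-28.0 = -2.4
Dual objective at y_4 = -2.4: reduced costs (10.8, 12.2), box minimizer x = (0.0, 0.0)
g(y_4) = b*y + (c1 - a1*y)*x1 + (c2 - a2*y)*x2 = 22*(-2.4) + 10.8*0.0 + 12.2*0.0 = -52.8 + 0.0 + 0.0 = -52.8


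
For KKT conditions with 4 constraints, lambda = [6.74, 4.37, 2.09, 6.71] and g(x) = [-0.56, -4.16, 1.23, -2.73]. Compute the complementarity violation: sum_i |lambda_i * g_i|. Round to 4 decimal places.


KKT complementary slackness check:
lambda_1 * g_1 = 6.74 * -0.56 = -3.7744
lambda_2 * g_2 = 4.37 * -4.16 = -18.1792
lambda_3 * g_3 = 2.09 * 1.23 = 2.5707
lambda_4 * g_4 = 6.71 * -2.73 = -18.3183
Total violation = 3.7744 + 18.1792 + 2.5707 + 18.3183 = 42.8426


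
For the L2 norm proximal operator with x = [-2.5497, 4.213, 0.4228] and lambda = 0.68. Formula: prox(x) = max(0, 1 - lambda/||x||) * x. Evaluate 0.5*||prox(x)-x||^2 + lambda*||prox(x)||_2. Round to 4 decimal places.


Step 1: Compute ||x||.
||x|| = 4.9426
Step 2: Compute scaling factor.
scale = max(0, 1 - 0.68/4.9426) = 0.8624
Step 3: prox(x) = [-2.1989, 3.6334, 0.3646]
||prox(x)|| = 4.2626
Step 4: Proximal objective.
0.5*||prox-x||^2 = 0.2312
lambda*||prox|| = 2.8986
Total = 3.1298


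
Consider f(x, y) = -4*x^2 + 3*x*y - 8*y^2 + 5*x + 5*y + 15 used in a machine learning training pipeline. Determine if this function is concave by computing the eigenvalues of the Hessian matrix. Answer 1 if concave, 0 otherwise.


The Hessian of f(x,y) = -4*x^2 + 3*x*y - 8*y^2 + 5*x + 5*y + 15 is:
H = [[-8, 3], [3, -16]]
Trace = -8 - 16 = -24
Determinant = -8*-16 - (3)^2 = 119
Discriminant = (-24)^2 - 4*119 = 100.0
Eigenvalues: lambda_1 = -17.0, lambda_2 = -7.0
The function is concave.

1


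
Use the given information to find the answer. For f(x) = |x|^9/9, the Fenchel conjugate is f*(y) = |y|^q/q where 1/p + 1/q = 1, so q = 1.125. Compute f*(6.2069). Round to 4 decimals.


The conjugate exponent q satisfies 1/p + 1/q = 1.
p = 9, so q = 9/(9 - 1) = 1.125
|y|^q = 6.2069^1.125 = 7.798
f*(6.2069) = 7.798 / 1.125 = 6.9316


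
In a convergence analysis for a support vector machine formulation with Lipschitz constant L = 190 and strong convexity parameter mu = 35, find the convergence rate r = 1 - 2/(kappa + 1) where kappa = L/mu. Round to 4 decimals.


Step 1: Compute the condition number.
kappa = L/mu = 190/35 = 5.4286
Step 2: Compute the convergence rate.
r = 1 - 2/(kappa + 1) = 1 - 2*mu/(L + mu) = (L - mu)/(L + mu) = 155/225 = 0.6889


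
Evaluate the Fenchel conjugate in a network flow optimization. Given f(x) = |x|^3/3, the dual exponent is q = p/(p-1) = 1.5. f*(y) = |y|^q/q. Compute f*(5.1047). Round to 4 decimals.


The conjugate exponent q satisfies 1/p + 1/q = 1.
p = 3, so q = 3/(3 - 1) = 1.5
|y|^q = 5.1047^1.5 = 11.5333
f*(5.1047) = 11.5333 / 1.5 = 7.6889


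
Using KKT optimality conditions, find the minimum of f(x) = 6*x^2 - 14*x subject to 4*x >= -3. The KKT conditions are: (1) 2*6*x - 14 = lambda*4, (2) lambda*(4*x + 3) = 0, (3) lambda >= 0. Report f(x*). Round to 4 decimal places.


Step 1: Try lambda = 0 (constraint inactive).
Stationarity: 2*6*x - 14 = 0
x* = 14/(2*6) = 7/6 = 1.1667 (rounded; the exact value 7/6 is used below)
Check constraint: 4*1.1667 = 4.6668 >= -3 -- satisfied.
Step 2: Compute optimal value.
f(x*) = 6*(7/6)^2 - 14*(7/6) = -8.1667


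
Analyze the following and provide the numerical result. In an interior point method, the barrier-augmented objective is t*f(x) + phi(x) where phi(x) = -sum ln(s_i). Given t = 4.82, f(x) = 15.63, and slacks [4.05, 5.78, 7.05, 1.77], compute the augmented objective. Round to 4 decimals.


Step 1: Compute log-barrier.
ln values: [1.3987, 1.7544, 1.953, 0.571]
phi = -(1.3987 + 1.7544 + 1.953 + 0.571) = -5.6771
Step 2: Compute augmented objective.
t*f(x) = 4.82*15.63 = 75.3366
Total = 75.3366 - 5.6771 = 69.6595


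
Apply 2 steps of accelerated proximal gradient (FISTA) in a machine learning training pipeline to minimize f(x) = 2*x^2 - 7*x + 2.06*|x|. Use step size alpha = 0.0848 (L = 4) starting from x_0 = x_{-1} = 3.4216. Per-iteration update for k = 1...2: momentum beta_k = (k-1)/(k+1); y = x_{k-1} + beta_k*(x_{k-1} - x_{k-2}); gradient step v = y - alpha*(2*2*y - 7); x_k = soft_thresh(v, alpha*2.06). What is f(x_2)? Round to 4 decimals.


FISTA on f(x) = 2*x^2 - 7*x + 2.06*|x|
L = 4, alpha = 0.0848
Iteration 1: beta = 0.0, y = 3.4216 + 0.0*(3.4216 - 3.4216) = 3.4216
  grad(y) = 6.6864, v = y - alpha*grad = 2.8546
  prox(v) = soft_thresh(2.8546, 0.1747) = 2.6799
Iteration 2: beta = 0.3333, y = 2.6799 + 0.3333*(2.6799 - 3.4216) = 2.4327
  grad(y) = 2.7307, v = y - alpha*grad = 2.2011
  prox(v) = soft_thresh(2.2011, 0.1747) = 2.0264
f(x_2) = 2*2.0264^2 - 7*2.0264 + 2.06*|2.0264| = -1.7977


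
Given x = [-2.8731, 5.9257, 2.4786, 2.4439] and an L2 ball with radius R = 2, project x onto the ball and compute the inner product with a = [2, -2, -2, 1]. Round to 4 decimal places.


Step 1: Compute ||x|| (intermediates to 6 decimals).
||x|| = sqrt((-2.8731)^2 + 5.9257^2 + 2.4786^2 + 2.4439^2) = 7.448807
Step 2: Project.
Since ||x|| > R, scale = R/||x|| = 2/7.448807 = 0.268499, proj(x) = scale * x
proj(x) = [-0.771424, 1.591045, 0.665502, 0.656185]
Step 3: Dot product.
a^T * proj(x) = 2*(-0.771424) - 2*1.591045 - 2*0.665502 + 1*0.656185 = -5.3998


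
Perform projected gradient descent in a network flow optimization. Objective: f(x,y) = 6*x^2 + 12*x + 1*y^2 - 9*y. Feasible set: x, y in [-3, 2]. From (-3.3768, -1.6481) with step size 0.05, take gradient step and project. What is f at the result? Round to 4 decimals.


Step 1: Compute gradient at (-3.3768, -1.6481).
grad_x = 2*6*-3.3768 + 12 = -28.5216
grad_y = 2*1*-1.6481 - 9 = -12.2962
Step 2: Gradient step.
x_raw = -3.3768 - 0.05*-28.5216 = -1.9507
y_raw = -1.6481 - 0.05*-12.2962 = -1.0333
Step 3: Project onto [-3, 2].
x_proj = clip(-1.9507) = -1.9507
y_proj = clip(-1.0333) = -1.0333
Step 4: Evaluate f.
f(-1.9507, -1.0333) = 9.7905


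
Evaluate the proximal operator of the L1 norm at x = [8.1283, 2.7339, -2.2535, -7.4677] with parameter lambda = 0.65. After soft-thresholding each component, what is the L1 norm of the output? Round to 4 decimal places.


Soft-thresholding with lambda = 0.65:
prox(8.1283) = sign(8.1283)*max(|8.1283| - 0.65, 0) = 7.4783
prox(2.7339) = sign(2.7339)*max(|2.7339| - 0.65, 0) = 2.0839
prox(-2.2535) = sign(-2.2535)*max(|-2.2535| - 0.65, 0) = -1.6035
prox(-7.4677) = sign(-7.4677)*max(|-7.4677| - 0.65, 0) = -6.8177
prox(x) = [7.4783, 2.0839, -1.6035, -6.8177]
||prox(x)||_1 = 7.4783 + 2.0839 + 1.6035 + 6.8177 = 17.9834


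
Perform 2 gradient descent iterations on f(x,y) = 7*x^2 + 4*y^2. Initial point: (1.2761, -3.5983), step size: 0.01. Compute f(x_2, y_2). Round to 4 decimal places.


Gradient descent on f(x,y) = 7*x^2 + 4*y^2.
Starting point: (1.2761, -3.5983), alpha = 0.01
Step 1: grad_x = 2*7*1.2761 = 17.8654, grad_y = 2*4*-3.5983 = -28.7864
  x_1 = 1.2761 - 0.01*17.8654 = 1.0974
  y_1 = -3.5983 - 0.01*-28.7864 = -3.3104
Step 2: grad_x = 2*7*1.0974 = 15.3642, grad_y = 2*4*-3.3104 = -26.4835
  x_2 = 1.0974 - 0.01*15.3642 = 0.9438
  y_2 = -3.3104 - 0.01*-26.4835 = -3.0456
f(0.9438, -3.0456) = 7*0.9438^2 + 4*(-3.0456)^2 = 43.3381


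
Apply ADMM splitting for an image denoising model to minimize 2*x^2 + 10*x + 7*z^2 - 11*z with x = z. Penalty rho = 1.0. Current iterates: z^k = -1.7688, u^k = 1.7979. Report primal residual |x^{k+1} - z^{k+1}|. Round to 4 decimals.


ADMM iteration with rho = 1.0, z^k = -1.7688, u^k = 1.7979
Step 1: x-update.
Minimize 2*x^2 + 10*x + (1.0/2)*(x + 1.7688 + 1.7979)^2
FOC: (2*2 + 1.0)*x = -10 + 1.0*(-1.7688 - 1.7979)
x^{k+1} = -2.7133
Step 2: z-update.
Minimize 7*z^2 - 11*z + (1.0/2)*(-2.7133 - z + 1.7979)^2
FOC: (2*7 + 1.0)*z = 11 + 1.0*(-2.7133 + 1.7979)
z^{k+1} = 0.6723
Step 3: u-update.
u^{k+1} = 1.7979 - 2.7133 - 0.6723 = -1.5877
Step 4: Primal residual = |-2.7133 - 0.6723| = 3.3856


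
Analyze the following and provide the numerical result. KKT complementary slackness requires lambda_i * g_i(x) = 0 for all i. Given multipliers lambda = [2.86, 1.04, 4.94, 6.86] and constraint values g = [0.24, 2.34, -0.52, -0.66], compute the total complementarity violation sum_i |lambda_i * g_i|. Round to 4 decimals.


KKT complementary slackness check:
lambda_1 * g_1 = 2.86 * 0.24 = 0.6864
lambda_2 * g_2 = 1.04 * 2.34 = 2.4336
lambda_3 * g_3 = 4.94 * -0.52 = -2.5688
lambda_4 * g_4 = 6.86 * -0.66 = -4.5276
Total violation = 0.6864 + 2.4336 + 2.5688 + 4.5276 = 10.2164


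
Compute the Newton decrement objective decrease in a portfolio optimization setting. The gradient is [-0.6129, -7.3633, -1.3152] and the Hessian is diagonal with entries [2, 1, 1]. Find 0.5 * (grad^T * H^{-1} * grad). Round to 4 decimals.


Step 1: H is diagonal, so H^(-1) * g = [-0.3065, -7.3633, -1.3152].
Step 2: g^T H^(-1) g = sum_i g_i^2 / H_ii
  = (-0.6129)^2/2 + (-7.3633)^2/1 + (-1.3152)^2/1
  = 0.1878 + 54.2182 + 1.7298 = 56.1358
Step 3: Objective decrease = 0.5 * g^T H^(-1) g = 28.0679


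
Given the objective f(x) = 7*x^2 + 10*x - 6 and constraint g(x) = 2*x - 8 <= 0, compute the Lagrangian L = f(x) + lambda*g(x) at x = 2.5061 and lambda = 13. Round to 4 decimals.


Step 1: Evaluate f(x).
f(2.5061) = 7*2.5061^2 + 10*2.5061 - 6 = 63.0248
Step 2: Evaluate g(x).
g(2.5061) = 2*2.5061 - 8 = -2.9878
Step 3: Compute Lagrangian.
L = 63.0248 + 13*-2.9878 = 24.1834


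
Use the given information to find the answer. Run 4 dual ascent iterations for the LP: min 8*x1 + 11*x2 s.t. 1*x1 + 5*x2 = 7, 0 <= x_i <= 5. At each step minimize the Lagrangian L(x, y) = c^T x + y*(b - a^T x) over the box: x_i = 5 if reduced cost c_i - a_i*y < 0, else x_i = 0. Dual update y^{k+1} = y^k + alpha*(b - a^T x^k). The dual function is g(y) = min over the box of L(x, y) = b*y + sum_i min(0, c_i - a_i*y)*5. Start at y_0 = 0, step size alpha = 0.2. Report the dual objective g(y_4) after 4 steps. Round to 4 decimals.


Dual ascent for LP: min 8*x1 + 11*x2, 1*x1 + 5*x2 = 7, 0 <= x_i <= 5
Step 1: y^k = 0.0, reduced costs: (8.0, 11.0)
  x^k = (0.0, 0.0), subgradient = b - a^T x = 7.0
  y^{k+1} = 0.0 + 0.2*7.0 = 1.4
Step 2: y^k = 1.4, reduced costs: (6.6, 4.0)
  x^k = (0.0, 0.0), subgradient = b - a^T x = 7.0
  y^{k+1} = 1.4 + 0.2*7.0 = 2.8
Step 3: y^k = 2.8, reduced costs: (5.2, -3.0)
  x^k = (0.0, 5.0), subgradient = b - a^T x = -18.0
  y^{k+1} = 2.8 + 0.2*-18.0 = -0.8
Step 4: y^k = -0.8, reduced costs: (8.8, 15.0)
  x^k = (0.0, 0.0), subgradient = b - a^T x = 7.0
  y^{k+1} = -0.8 + 0.2*7.0 = 0.6
Dual objective at y_4 = 0.6: reduced costs (7.4, 8.0), box minimizer x = (0.0, 0.0)
g(y_4) = b*y + (c1 - a1*y)*x1 + (c2 - a2*y)*x2 = 7*0.6 + 7.4*0.0 + 8.0*0.0 = 4.2 + 0.0 + 0.0 = 4.2


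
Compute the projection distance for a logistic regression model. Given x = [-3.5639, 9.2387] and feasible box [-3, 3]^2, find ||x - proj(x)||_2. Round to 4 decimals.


Project each component onto [-3, 3].
clip(-3.5639) = -3.0, clip(9.2387) = 3.0
Projection = [-3.0, 3.0]
Squared diffs: [0.318, 38.9214]
Distance = sqrt(39.2394) = 6.2641


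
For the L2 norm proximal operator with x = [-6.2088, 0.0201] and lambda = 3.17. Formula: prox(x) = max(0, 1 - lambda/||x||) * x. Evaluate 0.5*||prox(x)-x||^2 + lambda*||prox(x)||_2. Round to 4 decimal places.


Step 1: Compute ||x||.
||x|| = 6.2088
Step 2: Compute scaling factor.
scale = max(0, 1 - 3.17/6.2088) = 0.4894
Step 3: prox(x) = [-3.0388, 0.0098]
||prox(x)|| = 3.0388
Step 4: Proximal objective.
0.5*||prox-x||^2 = 5.0245
lambda*||prox|| = 9.633
Total = 14.6575


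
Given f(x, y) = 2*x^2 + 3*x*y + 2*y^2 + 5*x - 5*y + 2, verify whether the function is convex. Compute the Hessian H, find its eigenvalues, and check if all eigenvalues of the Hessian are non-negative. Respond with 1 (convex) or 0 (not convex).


The Hessian of f(x,y) = 2*x^2 + 3*x*y + 2*y^2 + 5*x - 5*y + 2 is:
H = [[4, 3], [3, 4]]
Trace = 4 + 4 = 8
Determinant = 4*4 - (3)^2 = 7
Discriminant = (8)^2 - 4*7 = 36.0
Eigenvalues: lambda_1 = 1.0, lambda_2 = 7.0
The function is convex.

1


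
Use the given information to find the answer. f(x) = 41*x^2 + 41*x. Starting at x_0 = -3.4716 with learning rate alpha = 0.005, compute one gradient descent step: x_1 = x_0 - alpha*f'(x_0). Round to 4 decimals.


We compute the gradient at x_0 and apply the update.
f'(x) = 82*x + 41
f'(-3.4716) = 82*-3.4716 + 41 = -243.6712
x_1 = -3.4716 - 0.005*-243.6712 = -2.2532


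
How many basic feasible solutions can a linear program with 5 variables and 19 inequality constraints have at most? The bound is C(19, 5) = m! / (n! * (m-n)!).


Each vertex corresponds to some choice of n active constraints out of m, so the number of vertices is at most C(m, n) = m! / (n!(m-n)!).
m = 19, n = 5
Numerator: 19 * 18 * 17 * 16 * 15
Denominator: 5! = 120
C(19, 5) = 11628


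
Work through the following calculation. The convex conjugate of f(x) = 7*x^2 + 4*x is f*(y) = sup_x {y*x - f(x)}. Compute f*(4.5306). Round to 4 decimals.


f*(y) = sup_x {y*x - a*x^2 - b*x} = sup_x {(y-b)*x - a*x^2}
FOC: (y - b) - 2a*x = 0 => x* = (y - b)/(2a)
x* = (4.5306 - 4)/(2*7) = 0.0379
f*(4.5306) = (y-b)^2/(4a) = (4.5306 - 4)^2/(4*7)
= 0.2815/28 = 0.0101


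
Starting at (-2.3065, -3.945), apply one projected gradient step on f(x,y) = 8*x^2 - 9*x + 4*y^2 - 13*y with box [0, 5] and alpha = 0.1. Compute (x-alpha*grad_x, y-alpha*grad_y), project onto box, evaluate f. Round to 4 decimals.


Step 1: Compute gradient at (-2.3065, -3.945).
grad_x = 2*8*-2.3065 - 9 = -45.904
grad_y = 2*4*-3.945 - 13 = -44.56
Step 2: Gradient step.
x_raw = -2.3065 - 0.1*-45.904 = 2.2839
y_raw = -3.945 - 0.1*-44.56 = 0.511
Step 3: Project onto [0, 5].
x_proj = clip(2.2839) = 2.2839
y_proj = clip(0.511) = 0.511
Step 4: Evaluate f.
f(2.2839, 0.511) = 15.576


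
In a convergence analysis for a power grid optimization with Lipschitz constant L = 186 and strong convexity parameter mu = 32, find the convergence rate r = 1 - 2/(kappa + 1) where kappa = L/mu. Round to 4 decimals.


Step 1: Compute the condition number.
kappa = L/mu = 186/32 = 5.8125
Step 2: Compute the convergence rate.
r = 1 - 2/(kappa + 1) = 1 - 2*mu/(L + mu) = (L - mu)/(L + mu) = 154/218 = 0.7064


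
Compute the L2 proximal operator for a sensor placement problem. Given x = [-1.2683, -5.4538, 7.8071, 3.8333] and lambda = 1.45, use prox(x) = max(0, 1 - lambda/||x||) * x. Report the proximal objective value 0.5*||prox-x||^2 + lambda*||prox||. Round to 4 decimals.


Step 1: Compute ||x||.
||x|| = 10.344
Step 2: Compute scaling factor.
scale = max(0, 1 - 1.45/10.344) = 0.8598
Step 3: prox(x) = [-1.0905, -4.6893, 6.7127, 3.296]
||prox(x)|| = 8.894
Step 4: Proximal objective.
0.5*||prox-x||^2 = 1.0513
lambda*||prox|| = 12.8963
Total = 13.9475


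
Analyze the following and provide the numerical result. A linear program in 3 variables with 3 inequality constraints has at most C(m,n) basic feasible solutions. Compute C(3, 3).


Each vertex corresponds to some choice of n active constraints out of m, so the number of vertices is at most C(m, n) = m! / (n!(m-n)!).
m = 3, n = 3
Numerator: 3 * 2 * 1
Denominator: 3! = 6
C(3, 3) = 1


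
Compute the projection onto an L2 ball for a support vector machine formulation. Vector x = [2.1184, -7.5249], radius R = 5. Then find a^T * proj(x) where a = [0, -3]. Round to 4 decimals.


Step 1: Compute ||x|| (intermediates to 6 decimals).
||x|| = sqrt(2.1184^2 + (-7.5249)^2) = 7.8174
Step 2: Project.
Since ||x|| > R, scale = R/||x|| = 5/7.8174 = 0.639599, proj(x) = scale * x
proj(x) = [1.354927, -4.812919]
Step 3: Dot product.
a^T * proj(x) = 0*1.354927 - 3*(-4.812919) = 14.4388


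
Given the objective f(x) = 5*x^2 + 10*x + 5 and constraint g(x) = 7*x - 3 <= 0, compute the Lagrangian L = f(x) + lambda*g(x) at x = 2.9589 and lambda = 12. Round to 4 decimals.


Step 1: Evaluate f(x).
f(2.9589) = 5*2.9589^2 + 10*2.9589 + 5 = 78.3644
Step 2: Evaluate g(x).
g(2.9589) = 7*2.9589 - 3 = 17.7123
Step 3: Compute Lagrangian.
L = 78.3644 + 12*17.7123 = 290.912


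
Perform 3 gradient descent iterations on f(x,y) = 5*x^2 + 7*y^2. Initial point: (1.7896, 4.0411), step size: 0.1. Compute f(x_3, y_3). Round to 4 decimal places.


Gradient descent on f(x,y) = 5*x^2 + 7*y^2.
Starting point: (1.7896, 4.0411), alpha = 0.1
Step 1: grad_x = 2*5*1.7896 = 17.896, grad_y = 2*7*4.0411 = 56.5754
  x_1 = 1.7896 - 0.1*17.896 = 0.0
  y_1 = 4.0411 - 0.1*56.5754 = -1.6164
Step 2: grad_x = 2*5*0.0 = 0.0, grad_y = 2*7*-1.6164 = -22.6302
  x_2 = 0.0 - 0.1*0.0 = 0.0
  y_2 = -1.6164 - 0.1*-22.6302 = 0.6466
Step 3: grad_x = 2*5*0.0 = 0.0, grad_y = 2*7*0.6466 = 9.0521
  x_3 = 0.0 - 0.1*0.0 = 0.0
  y_3 = 0.6466 - 0.1*9.0521 = -0.2586
f(0.0, -0.2586) = 5*0.0^2 + 7*(-0.2586)^2 = 0.4682


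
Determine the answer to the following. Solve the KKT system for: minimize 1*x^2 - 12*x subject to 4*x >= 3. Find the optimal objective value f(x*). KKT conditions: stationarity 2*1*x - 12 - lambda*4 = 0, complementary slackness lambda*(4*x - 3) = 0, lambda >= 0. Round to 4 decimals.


Step 1: Try lambda = 0 (constraint inactive).
Stationarity: 2*1*x - 12 = 0
x* = 12/(2*1) = 6.0
Check constraint: 4*6.0 = 24.0 >= 3 -- satisfied.
Step 2: Compute optimal value.
f(x*) = 1*6.0^2 - 12*6.0 = -36.0


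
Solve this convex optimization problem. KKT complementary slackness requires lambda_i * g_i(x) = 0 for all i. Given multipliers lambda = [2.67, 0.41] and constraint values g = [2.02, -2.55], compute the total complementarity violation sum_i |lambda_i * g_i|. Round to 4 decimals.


KKT complementary slackness check:
lambda_1 * g_1 = 2.67 * 2.02 = 5.3934
lambda_2 * g_2 = 0.41 * -2.55 = -1.0455
Total violation = 5.3934 + 1.0455 = 6.4389


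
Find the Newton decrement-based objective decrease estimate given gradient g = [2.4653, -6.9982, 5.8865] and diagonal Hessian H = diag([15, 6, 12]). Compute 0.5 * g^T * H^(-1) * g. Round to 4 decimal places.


Step 1: H is diagonal, so H^(-1) * g = [0.1644, -1.1664, 0.4905].
Step 2: g^T H^(-1) g = sum_i g_i^2 / H_ii
  = (2.4653)^2/15 + (-6.9982)^2/6 + (5.8865)^2/12
  = 0.4052 + 8.1625 + 2.8876 = 11.4552
Step 3: Objective decrease = 0.5 * g^T H^(-1) g = 5.7276


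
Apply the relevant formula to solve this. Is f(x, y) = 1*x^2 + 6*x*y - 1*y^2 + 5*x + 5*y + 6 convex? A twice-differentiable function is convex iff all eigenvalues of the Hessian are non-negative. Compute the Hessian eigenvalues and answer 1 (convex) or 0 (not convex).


The Hessian of f(x,y) = 1*x^2 + 6*x*y - 1*y^2 + 5*x + 5*y + 6 is:
H = [[2, 6], [6, -2]]
Trace = 2 - 2 = 0
Determinant = 2*-2 - (6)^2 = -40
Discriminant = (0)^2 - 4*-40 = 160.0
Eigenvalues: lambda_1 = -6.3246, lambda_2 = 6.3246
The function is not convex.

0


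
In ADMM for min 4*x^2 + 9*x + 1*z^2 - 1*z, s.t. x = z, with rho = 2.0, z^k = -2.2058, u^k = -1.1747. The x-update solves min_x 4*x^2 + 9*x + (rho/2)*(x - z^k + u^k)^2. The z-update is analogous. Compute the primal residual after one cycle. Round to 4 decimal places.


ADMM iteration with rho = 2.0, z^k = -2.2058, u^k = -1.1747
Step 1: x-update.
Minimize 4*x^2 + 9*x + (2.0/2)*(x + 2.2058 - 1.1747)^2
FOC: (2*4 + 2.0)*x = -9 + 2.0*(-2.2058 + 1.1747)
x^{k+1} = -1.1062
Step 2: z-update.
Minimize 1*z^2 - 1*z + (2.0/2)*(-1.1062 - z - 1.1747)^2
FOC: (2*1 + 2.0)*z = 1 + 2.0*(-1.1062 - 1.1747)
z^{k+1} = -0.8905
Step 3: u-update.
u^{k+1} = -1.1747 - 1.1062 + 0.8905 = -1.3905
Step 4: Primal residual = |-1.1062 + 0.8905| = 0.2158


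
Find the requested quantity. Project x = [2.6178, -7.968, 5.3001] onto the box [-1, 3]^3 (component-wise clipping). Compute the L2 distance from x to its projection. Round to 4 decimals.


Project each component onto [-1, 3].
clip(2.6178) = 2.6178, clip(-7.968) = -1.0, clip(5.3001) = 3.0
Projection = [2.6178, -1.0, 3.0]
Squared diffs: [0.0, 48.553, 5.2905]
Distance = sqrt(53.8435) = 7.3378


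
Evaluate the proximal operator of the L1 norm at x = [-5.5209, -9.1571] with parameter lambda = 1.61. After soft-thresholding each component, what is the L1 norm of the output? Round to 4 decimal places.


Soft-thresholding with lambda = 1.61:
prox(-5.5209) = sign(-5.5209)*max(|-5.5209| - 1.61, 0) = -3.9109
prox(-9.1571) = sign(-9.1571)*max(|-9.1571| - 1.61, 0) = -7.5471
prox(x) = [-3.9109, -7.5471]
||prox(x)||_1 = 3.9109 + 7.5471 = 11.458


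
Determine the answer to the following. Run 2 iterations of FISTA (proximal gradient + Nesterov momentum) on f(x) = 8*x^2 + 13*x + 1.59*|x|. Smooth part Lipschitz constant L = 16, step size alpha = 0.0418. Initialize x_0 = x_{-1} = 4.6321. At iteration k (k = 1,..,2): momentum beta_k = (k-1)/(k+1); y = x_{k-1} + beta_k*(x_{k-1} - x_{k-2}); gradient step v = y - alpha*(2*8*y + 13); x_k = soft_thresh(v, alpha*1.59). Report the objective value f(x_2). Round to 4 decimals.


FISTA on f(x) = 8*x^2 + 13*x + 1.59*|x|
L = 16, alpha = 0.0418
Iteration 1: beta = 0.0, y = 4.6321 + 0.0*(4.6321 - 4.6321) = 4.6321
  grad(y) = 87.1136, v = y - alpha*grad = 0.9908
  prox(v) = soft_thresh(0.9908, 0.0665) = 0.9243
Iteration 2: beta = 0.3333, y = 0.9243 + 0.3333*(0.9243 - 4.6321) = -0.3116
  grad(y) = 8.0136, v = y - alpha*grad = -0.6466
  prox(v) = soft_thresh(-0.6466, 0.0665) = -0.5802
f(x_2) = 8*(-0.5802)^2 + 13*(-0.5802) + 1.59*|-0.5802| = -3.9269


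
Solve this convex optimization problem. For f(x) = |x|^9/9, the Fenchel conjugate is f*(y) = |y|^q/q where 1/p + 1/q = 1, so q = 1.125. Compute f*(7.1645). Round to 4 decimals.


The conjugate exponent q satisfies 1/p + 1/q = 1.
p = 9, so q = 9/(9 - 1) = 1.125
|y|^q = 7.1645^1.125 = 9.164
f*(7.1645) = 9.164 / 1.125 = 8.1458


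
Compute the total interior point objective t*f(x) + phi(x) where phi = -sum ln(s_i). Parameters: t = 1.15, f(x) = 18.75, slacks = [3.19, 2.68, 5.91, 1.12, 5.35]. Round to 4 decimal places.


Step 1: Compute log-barrier.
ln values: [1.16, 0.9858, 1.7766, 0.1133, 1.6771]
phi = -(1.16 + 0.9858 + 1.7766 + 0.1133 + 1.6771) = -5.7129
Step 2: Compute augmented objective.
t*f(x) = 1.15*18.75 = 21.5625
Total = 21.5625 - 5.7129 = 15.8496


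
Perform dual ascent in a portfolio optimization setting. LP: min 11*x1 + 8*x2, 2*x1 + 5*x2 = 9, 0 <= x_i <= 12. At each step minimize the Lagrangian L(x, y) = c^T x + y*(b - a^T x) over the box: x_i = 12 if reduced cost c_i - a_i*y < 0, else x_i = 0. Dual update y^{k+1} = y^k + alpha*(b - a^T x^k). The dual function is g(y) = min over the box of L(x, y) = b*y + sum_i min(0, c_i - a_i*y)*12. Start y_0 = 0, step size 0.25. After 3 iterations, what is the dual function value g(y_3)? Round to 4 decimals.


Dual ascent for LP: min 11*x1 + 8*x2, 2*x1 + 5*x2 = 9, 0 <= x_i <= 12
Step 1: y^k = 0.0, reduced costs: (11.0, 8.0)
  x^k = (0.0, 0.0), subgradient = b - a^T x = 9.0
  y^{k+1} = 0.0 + 0.25*9.0 = 2.25
Step 2: y^k = 2.25, reduced costs: (6.5, -3.25)
  x^k = (0.0, 12.0), subgradient = b - a^T x = -51.0
  y^{k+1} = 2.25 + 0.25*-51.0 = -10.5
Step 3: y^k = -10.5, reduced costs: (32.0, 60.5)
  x^k = (0.0, 0.0), subgradient = b - a^T x = 9.0
  y^{k+1} = -10.5 + 0.25*9.0 = -8.25
Dual objective at y_3 = -8.25: reduced costs (27.5, 49.25), box minimizer x = (0.0, 0.0)
g(y_3) = b*y + (c1 - a1*y)*x1 + (c2 - a2*y)*x2 = 9*(-8.25) + 27.5*0.0 + 49.25*0.0 = -74.25 + 0.0 + 0.0 = -74.25


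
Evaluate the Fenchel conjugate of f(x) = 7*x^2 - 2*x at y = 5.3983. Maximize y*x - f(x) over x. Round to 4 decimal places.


f*(y) = sup_x {y*x - a*x^2 - b*x} = sup_x {(y-b)*x - a*x^2}
FOC: (y - b) - 2a*x = 0 => x* = (y - b)/(2a)
x* = (5.3983 + 2)/(2*7) = 0.5285
f*(5.3983) = (y-b)^2/(4a) = (5.3983 + 2)^2/(4*7)
= 54.7348/28 = 1.9548


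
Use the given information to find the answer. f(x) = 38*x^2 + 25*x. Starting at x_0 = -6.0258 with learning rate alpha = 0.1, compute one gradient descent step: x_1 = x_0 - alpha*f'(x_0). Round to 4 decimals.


We compute the gradient at x_0 and apply the update.
f'(x) = 76*x + 25
f'(-6.0258) = 76*-6.0258 + 25 = -432.9608
x_1 = -6.0258 - 0.1*-432.9608 = 37.2703


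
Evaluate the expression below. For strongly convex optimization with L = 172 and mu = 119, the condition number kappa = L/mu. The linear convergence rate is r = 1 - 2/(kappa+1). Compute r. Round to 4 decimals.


Step 1: Compute the condition number.
kappa = L/mu = 172/119 = 1.4454
Step 2: Compute the convergence rate.
r = 1 - 2/(kappa + 1) = 1 - 2*mu/(L + mu) = (L - mu)/(L + mu) = 53/291 = 0.1821


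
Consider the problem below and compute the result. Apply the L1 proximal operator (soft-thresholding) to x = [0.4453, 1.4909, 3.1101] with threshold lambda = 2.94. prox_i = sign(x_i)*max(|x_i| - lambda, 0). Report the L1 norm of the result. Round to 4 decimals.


Soft-thresholding with lambda = 2.94:
prox(0.4453) = sign(0.4453)*max(|0.4453| - 2.94, 0) = 0.0
prox(1.4909) = sign(1.4909)*max(|1.4909| - 2.94, 0) = 0.0
prox(3.1101) = sign(3.1101)*max(|3.1101| - 2.94, 0) = 0.1701
prox(x) = [0.0, 0.0, 0.1701]
||prox(x)||_1 = 0.0 + 0.0 + 0.1701 = 0.1701


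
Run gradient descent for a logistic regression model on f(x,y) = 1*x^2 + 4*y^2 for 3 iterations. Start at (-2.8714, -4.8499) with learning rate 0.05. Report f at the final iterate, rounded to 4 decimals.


Gradient descent on f(x,y) = 1*x^2 + 4*y^2.
Starting point: (-2.8714, -4.8499), alpha = 0.05
Step 1: grad_x = 2*1*-2.8714 = -5.7428, grad_y = 2*4*-4.8499 = -38.7992
  x_1 = -2.8714 - 0.05*-5.7428 = -2.5843
  y_1 = -4.8499 - 0.05*-38.7992 = -2.9099
Step 2: grad_x = 2*1*-2.5843 = -5.1685, grad_y = 2*4*-2.9099 = -23.2795
  x_2 = -2.5843 - 0.05*-5.1685 = -2.3258
  y_2 = -2.9099 - 0.05*-23.2795 = -1.746
Step 3: grad_x = 2*1*-2.3258 = -4.6517, grad_y = 2*4*-1.746 = -13.9677
  x_3 = -2.3258 - 0.05*-4.6517 = -2.0933
  y_3 = -1.746 - 0.05*-13.9677 = -1.0476
f(-2.0933, -1.0476) = 1*(-2.0933)^2 + 4*(-1.0476)^2 = 8.7714


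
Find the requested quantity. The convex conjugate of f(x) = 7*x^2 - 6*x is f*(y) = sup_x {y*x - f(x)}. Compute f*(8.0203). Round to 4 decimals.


f*(y) = sup_x {y*x - a*x^2 - b*x} = sup_x {(y-b)*x - a*x^2}
FOC: (y - b) - 2a*x = 0 => x* = (y - b)/(2a)
x* = (8.0203 + 6)/(2*7) = 1.0015
f*(8.0203) = (y-b)^2/(4a) = (8.0203 + 6)^2/(4*7)
= 196.5688/28 = 7.0203


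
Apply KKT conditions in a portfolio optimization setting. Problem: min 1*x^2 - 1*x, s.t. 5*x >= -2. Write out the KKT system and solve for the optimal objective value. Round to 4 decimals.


Step 1: Try lambda = 0 (constraint inactive).
Stationarity: 2*1*x - 1 = 0
x* = 1/(2*1) = 0.5
Check constraint: 5*0.5 = 2.5 >= -2 -- satisfied.
Step 2: Compute optimal value.
f(x*) = 1*0.5^2 - 1*0.5 = -0.25


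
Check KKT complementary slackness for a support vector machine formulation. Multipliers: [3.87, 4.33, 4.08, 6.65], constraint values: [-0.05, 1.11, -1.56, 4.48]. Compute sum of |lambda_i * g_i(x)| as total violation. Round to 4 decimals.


KKT complementary slackness check:
lambda_1 * g_1 = 3.87 * -0.05 = -0.1935
lambda_2 * g_2 = 4.33 * 1.11 = 4.8063
lambda_3 * g_3 = 4.08 * -1.56 = -6.3648
lambda_4 * g_4 = 6.65 * 4.48 = 29.792
Total violation = 0.1935 + 4.8063 + 6.3648 + 29.792 = 41.1566


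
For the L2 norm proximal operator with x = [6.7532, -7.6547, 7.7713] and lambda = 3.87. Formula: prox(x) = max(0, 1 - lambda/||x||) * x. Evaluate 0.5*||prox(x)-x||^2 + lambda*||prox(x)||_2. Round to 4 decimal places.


Step 1: Compute ||x||.
||x|| = 12.8294
Step 2: Compute scaling factor.
scale = max(0, 1 - 3.87/12.8294) = 0.6983
Step 3: prox(x) = [4.7161, -5.3457, 5.4271]
||prox(x)|| = 8.9594
Step 4: Proximal objective.
0.5*||prox-x||^2 = 7.4885
lambda*||prox|| = 34.6729
Total = 42.1613


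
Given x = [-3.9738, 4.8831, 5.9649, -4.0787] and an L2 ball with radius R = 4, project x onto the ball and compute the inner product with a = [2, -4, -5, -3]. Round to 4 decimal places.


Step 1: Compute ||x|| (intermediates to 6 decimals).
||x|| = sqrt((-3.9738)^2 + 4.8831^2 + 5.9649^2 + (-4.0787)^2) = 9.583923
Step 2: Project.
Since ||x|| > R, scale = R/||x|| = 4/9.583923 = 0.417366, proj(x) = scale * x
proj(x) = [-1.658529, 2.03804, 2.489546, -1.702311]
Step 3: Dot product.
a^T * proj(x) = 2*(-1.658529) - 4*2.03804 - 5*2.489546 - 3*(-1.702311) = -18.81


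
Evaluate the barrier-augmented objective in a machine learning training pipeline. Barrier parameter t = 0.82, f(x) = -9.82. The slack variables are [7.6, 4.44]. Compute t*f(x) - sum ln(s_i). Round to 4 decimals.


Step 1: Compute log-barrier.
ln values: [2.0281, 1.4907]
phi = -(2.0281 + 1.4907) = -3.5188
Step 2: Compute augmented objective.
t*f(x) = 0.82*-9.82 = -8.0524
Total = -8.0524 - 3.5188 = -11.5712


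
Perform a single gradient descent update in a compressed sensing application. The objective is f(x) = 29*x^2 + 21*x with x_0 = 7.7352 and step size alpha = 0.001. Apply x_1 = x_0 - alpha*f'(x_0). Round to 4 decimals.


We compute the gradient at x_0 and apply the update.
f'(x) = 58*x + 21
f'(7.7352) = 58*7.7352 + 21 = 469.6416
x_1 = 7.7352 - 0.001*469.6416 = 7.2656


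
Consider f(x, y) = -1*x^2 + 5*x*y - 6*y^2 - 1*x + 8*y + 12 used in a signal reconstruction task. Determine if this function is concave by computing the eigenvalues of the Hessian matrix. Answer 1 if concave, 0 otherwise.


The Hessian of f(x,y) = -1*x^2 + 5*x*y - 6*y^2 - 1*x + 8*y + 12 is:
H = [[-2, 5], [5, -12]]
Trace = -2 - 12 = -14
Determinant = -2*-12 - (5)^2 = -1
Discriminant = (-14)^2 - 4*-1 = 200.0
Eigenvalues: lambda_1 = -14.0711, lambda_2 = 0.0711
The function is not concave.

0


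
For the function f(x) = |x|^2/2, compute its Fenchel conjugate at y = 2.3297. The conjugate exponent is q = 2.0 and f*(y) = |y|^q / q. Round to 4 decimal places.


The conjugate exponent q satisfies 1/p + 1/q = 1.
p = 2, so q = 2/(2 - 1) = 2.0
|y|^q = 2.3297^2.0 = 5.4275
f*(2.3297) = 5.4275 / 2.0 = 2.7138


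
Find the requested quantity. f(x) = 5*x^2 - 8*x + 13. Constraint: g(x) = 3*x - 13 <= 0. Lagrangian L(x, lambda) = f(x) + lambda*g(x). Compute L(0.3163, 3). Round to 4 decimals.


Step 1: Evaluate f(x).
f(0.3163) = 5*0.3163^2 - 8*0.3163 + 13 = 10.9698
Step 2: Evaluate g(x).
g(0.3163) = 3*0.3163 - 13 = -12.0511
Step 3: Compute Lagrangian.
L = 10.9698 + 3*-12.0511 = -25.1835
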